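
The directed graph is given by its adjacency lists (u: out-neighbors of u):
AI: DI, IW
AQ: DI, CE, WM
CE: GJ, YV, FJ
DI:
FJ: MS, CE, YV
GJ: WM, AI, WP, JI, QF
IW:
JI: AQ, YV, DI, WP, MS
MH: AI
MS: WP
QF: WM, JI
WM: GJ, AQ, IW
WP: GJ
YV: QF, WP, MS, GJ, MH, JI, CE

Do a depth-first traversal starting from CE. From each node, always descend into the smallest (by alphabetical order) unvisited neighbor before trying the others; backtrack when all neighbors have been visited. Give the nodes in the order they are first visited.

Visit CE
CE → FJ
FJ → MS
MS → WP
WP → GJ
GJ → AI
AI → DI
AI → IW
GJ → JI
JI → AQ
AQ → WM
JI → YV
YV → MH
YV → QF

CE, FJ, MS, WP, GJ, AI, DI, IW, JI, AQ, WM, YV, MH, QF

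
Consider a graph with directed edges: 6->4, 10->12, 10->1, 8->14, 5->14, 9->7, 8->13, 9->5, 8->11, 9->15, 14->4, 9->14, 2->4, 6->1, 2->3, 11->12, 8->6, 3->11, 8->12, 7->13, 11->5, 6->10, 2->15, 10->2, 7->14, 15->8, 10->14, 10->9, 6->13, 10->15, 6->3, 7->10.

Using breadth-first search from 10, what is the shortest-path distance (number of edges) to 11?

Level 0: 10
Level 1: 1, 2, 9, 12, 14, 15
Level 2: 3, 4, 5, 7, 8
Level 3: 6, 11, 13
11 first appears at level 3.

3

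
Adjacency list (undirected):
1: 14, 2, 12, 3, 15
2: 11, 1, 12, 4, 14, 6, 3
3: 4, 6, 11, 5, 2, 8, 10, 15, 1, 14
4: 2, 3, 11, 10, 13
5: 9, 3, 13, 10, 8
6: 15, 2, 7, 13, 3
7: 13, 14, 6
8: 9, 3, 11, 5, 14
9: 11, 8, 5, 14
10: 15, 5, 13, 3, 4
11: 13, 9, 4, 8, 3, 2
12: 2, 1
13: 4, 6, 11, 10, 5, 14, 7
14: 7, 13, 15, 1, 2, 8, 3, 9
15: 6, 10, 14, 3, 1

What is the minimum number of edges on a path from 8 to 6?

2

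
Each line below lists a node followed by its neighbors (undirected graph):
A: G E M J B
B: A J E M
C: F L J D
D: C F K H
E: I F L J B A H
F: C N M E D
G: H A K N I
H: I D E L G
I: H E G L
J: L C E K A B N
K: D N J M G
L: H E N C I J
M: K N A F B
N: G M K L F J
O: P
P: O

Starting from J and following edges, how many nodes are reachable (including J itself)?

BFS from J visits: J, N, L, K, E, C, B, A, M, G, F, I, H, D
Reachable nodes: 14 of 16 total.

14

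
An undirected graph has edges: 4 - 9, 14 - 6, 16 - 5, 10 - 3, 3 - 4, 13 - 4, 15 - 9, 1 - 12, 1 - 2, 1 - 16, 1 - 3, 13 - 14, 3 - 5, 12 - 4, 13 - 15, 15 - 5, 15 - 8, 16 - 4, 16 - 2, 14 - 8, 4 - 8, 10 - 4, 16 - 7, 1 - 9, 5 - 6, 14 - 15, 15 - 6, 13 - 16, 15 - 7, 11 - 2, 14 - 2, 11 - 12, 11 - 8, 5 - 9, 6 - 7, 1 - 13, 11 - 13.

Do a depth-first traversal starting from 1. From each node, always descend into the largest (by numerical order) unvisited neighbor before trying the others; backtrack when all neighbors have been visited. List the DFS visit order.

Visit 1
1 → 16
16 → 13
13 → 15
15 → 14
14 → 8
8 → 11
11 → 12
12 → 4
4 → 10
10 → 3
3 → 5
5 → 9
5 → 6
6 → 7
11 → 2

1 -> 16 -> 13 -> 15 -> 14 -> 8 -> 11 -> 12 -> 4 -> 10 -> 3 -> 5 -> 9 -> 6 -> 7 -> 2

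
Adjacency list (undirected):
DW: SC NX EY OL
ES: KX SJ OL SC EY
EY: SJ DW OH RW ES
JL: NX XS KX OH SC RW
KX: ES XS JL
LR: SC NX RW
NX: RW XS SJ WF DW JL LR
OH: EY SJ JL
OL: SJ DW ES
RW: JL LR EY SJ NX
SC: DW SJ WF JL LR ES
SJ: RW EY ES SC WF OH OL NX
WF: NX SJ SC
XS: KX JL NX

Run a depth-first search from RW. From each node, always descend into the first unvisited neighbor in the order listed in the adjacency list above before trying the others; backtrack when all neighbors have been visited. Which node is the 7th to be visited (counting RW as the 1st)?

SJ

Visit RW
RW → JL
JL → NX
NX → XS
XS → KX
KX → ES
ES → SJ
SJ → EY
EY → DW
DW → SC
SC → WF
SC → LR
DW → OL
EY → OH

Visit order: RW, JL, NX, XS, KX, ES, SJ, EY, DW, SC, WF, LR, OL, OH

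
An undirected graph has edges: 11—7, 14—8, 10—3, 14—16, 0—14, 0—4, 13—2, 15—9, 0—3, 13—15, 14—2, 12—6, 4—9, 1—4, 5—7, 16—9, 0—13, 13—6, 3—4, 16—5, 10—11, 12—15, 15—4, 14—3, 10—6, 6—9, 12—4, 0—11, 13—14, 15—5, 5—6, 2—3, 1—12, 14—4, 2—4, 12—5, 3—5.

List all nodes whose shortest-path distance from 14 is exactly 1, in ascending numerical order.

0, 2, 3, 4, 8, 13, 16

Level 0: 14
Level 1: 0, 2, 3, 4, 8, 13, 16
Level 2: 1, 5, 6, 9, 10, 11, 12, 15
Level 3: 7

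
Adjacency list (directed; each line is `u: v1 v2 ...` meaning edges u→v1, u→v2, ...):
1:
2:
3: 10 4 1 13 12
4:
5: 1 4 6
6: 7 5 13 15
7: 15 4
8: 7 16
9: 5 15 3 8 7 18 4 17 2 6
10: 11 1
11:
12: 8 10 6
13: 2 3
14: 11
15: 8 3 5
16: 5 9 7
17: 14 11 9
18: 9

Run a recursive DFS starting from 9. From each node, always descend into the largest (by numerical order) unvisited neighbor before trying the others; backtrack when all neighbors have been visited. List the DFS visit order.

9, 18, 17, 14, 11, 15, 8, 16, 7, 4, 5, 6, 13, 3, 12, 10, 1, 2

Visit 9
9 → 18
9 → 17
17 → 14
14 → 11
9 → 15
15 → 8
8 → 16
16 → 7
7 → 4
16 → 5
5 → 6
6 → 13
13 → 3
3 → 12
12 → 10
10 → 1
13 → 2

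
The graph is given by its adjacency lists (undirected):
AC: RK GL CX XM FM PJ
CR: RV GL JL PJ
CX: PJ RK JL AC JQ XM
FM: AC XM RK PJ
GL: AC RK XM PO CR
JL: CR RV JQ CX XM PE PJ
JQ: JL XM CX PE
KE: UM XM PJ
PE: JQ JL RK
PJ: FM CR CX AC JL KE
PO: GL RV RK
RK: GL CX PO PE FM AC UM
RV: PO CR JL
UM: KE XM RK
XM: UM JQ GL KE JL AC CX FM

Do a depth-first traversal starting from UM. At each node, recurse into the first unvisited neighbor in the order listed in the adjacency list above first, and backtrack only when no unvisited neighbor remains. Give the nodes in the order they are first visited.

UM KE XM JQ JL CR RV PO GL AC RK CX PJ FM PE

Visit UM
UM → KE
KE → XM
XM → JQ
JQ → JL
JL → CR
CR → RV
RV → PO
PO → GL
GL → AC
AC → RK
RK → CX
CX → PJ
PJ → FM
RK → PE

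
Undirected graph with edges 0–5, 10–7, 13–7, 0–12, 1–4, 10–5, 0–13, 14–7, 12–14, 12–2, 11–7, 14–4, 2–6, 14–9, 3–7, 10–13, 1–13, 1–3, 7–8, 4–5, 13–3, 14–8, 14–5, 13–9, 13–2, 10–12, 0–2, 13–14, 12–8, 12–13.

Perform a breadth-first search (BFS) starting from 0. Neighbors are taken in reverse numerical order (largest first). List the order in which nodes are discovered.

0, 13, 12, 5, 2, 14, 10, 9, 7, 3, 1, 8, 4, 6, 11

Visit 0; enqueue 13, 12, 5, 2 → queue [13, 12, 5, 2]
Visit 13; enqueue 14, 10, 9, 7, 3, 1 → queue [12, 5, 2, 14, 10, 9, 7, 3, 1]
Visit 12; enqueue 8 → queue [5, 2, 14, 10, 9, 7, 3, 1, 8]
Visit 5; enqueue 4 → queue [2, 14, 10, 9, 7, 3, 1, 8, 4]
Visit 2; enqueue 6 → queue [14, 10, 9, 7, 3, 1, 8, 4, 6]
Visit 14 → queue [10, 9, 7, 3, 1, 8, 4, 6]
Visit 10 → queue [9, 7, 3, 1, 8, 4, 6]
Visit 9 → queue [7, 3, 1, 8, 4, 6]
Visit 7; enqueue 11 → queue [3, 1, 8, 4, 6, 11]
Visit 3 → queue [1, 8, 4, 6, 11]
Visit 1 → queue [8, 4, 6, 11]
Visit 8 → queue [4, 6, 11]
Visit 4 → queue [6, 11]
Visit 6 → queue [11]
Visit 11 → queue []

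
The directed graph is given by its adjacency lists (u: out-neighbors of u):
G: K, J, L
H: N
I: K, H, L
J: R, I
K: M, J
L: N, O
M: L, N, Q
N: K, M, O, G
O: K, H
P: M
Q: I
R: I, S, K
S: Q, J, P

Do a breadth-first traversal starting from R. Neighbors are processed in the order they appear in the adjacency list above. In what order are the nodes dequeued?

Visit R; enqueue I, S, K → queue [I, S, K]
Visit I; enqueue H, L → queue [S, K, H, L]
Visit S; enqueue Q, J, P → queue [K, H, L, Q, J, P]
Visit K; enqueue M → queue [H, L, Q, J, P, M]
Visit H; enqueue N → queue [L, Q, J, P, M, N]
Visit L; enqueue O → queue [Q, J, P, M, N, O]
Visit Q → queue [J, P, M, N, O]
Visit J → queue [P, M, N, O]
Visit P → queue [M, N, O]
Visit M → queue [N, O]
Visit N; enqueue G → queue [O, G]
Visit O → queue [G]
Visit G → queue []

R, I, S, K, H, L, Q, J, P, M, N, O, G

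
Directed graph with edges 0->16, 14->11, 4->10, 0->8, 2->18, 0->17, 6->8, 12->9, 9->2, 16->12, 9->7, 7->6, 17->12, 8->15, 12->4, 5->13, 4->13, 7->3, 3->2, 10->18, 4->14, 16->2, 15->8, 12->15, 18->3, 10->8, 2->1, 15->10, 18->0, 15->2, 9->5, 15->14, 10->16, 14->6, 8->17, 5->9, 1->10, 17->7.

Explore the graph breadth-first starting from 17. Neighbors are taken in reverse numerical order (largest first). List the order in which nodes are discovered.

Visit 17; enqueue 12, 7 → queue [12, 7]
Visit 12; enqueue 15, 9, 4 → queue [7, 15, 9, 4]
Visit 7; enqueue 6, 3 → queue [15, 9, 4, 6, 3]
Visit 15; enqueue 14, 10, 8, 2 → queue [9, 4, 6, 3, 14, 10, 8, 2]
Visit 9; enqueue 5 → queue [4, 6, 3, 14, 10, 8, 2, 5]
Visit 4; enqueue 13 → queue [6, 3, 14, 10, 8, 2, 5, 13]
Visit 6 → queue [3, 14, 10, 8, 2, 5, 13]
Visit 3 → queue [14, 10, 8, 2, 5, 13]
Visit 14; enqueue 11 → queue [10, 8, 2, 5, 13, 11]
Visit 10; enqueue 18, 16 → queue [8, 2, 5, 13, 11, 18, 16]
Visit 8 → queue [2, 5, 13, 11, 18, 16]
Visit 2; enqueue 1 → queue [5, 13, 11, 18, 16, 1]
Visit 5 → queue [13, 11, 18, 16, 1]
Visit 13 → queue [11, 18, 16, 1]
Visit 11 → queue [18, 16, 1]
Visit 18; enqueue 0 → queue [16, 1, 0]
Visit 16 → queue [1, 0]
Visit 1 → queue [0]
Visit 0 → queue []

17, 12, 7, 15, 9, 4, 6, 3, 14, 10, 8, 2, 5, 13, 11, 18, 16, 1, 0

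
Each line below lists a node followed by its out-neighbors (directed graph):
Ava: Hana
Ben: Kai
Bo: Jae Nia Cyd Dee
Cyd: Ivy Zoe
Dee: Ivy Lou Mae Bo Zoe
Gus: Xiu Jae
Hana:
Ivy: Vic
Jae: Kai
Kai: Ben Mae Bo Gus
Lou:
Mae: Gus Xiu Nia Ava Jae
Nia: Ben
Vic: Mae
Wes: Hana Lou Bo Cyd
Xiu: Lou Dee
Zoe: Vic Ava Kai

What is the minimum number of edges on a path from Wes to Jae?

Level 0: Wes
Level 1: Bo, Cyd, Hana, Lou
Level 2: Dee, Ivy, Jae, Nia, Zoe
Level 3: Ava, Ben, Kai, Mae, Vic
Level 4: Gus, Xiu
Jae first appears at level 2.

2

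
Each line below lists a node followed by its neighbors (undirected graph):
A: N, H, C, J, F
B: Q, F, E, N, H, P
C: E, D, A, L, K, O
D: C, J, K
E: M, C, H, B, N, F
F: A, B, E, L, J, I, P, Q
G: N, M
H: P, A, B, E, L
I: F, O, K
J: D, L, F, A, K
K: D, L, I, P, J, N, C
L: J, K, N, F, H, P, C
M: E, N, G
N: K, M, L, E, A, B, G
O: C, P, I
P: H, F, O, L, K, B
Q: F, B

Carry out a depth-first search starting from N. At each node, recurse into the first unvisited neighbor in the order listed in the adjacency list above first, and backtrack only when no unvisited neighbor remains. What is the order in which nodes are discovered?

N -> K -> D -> C -> E -> M -> G -> H -> P -> F -> A -> J -> L -> B -> Q -> I -> O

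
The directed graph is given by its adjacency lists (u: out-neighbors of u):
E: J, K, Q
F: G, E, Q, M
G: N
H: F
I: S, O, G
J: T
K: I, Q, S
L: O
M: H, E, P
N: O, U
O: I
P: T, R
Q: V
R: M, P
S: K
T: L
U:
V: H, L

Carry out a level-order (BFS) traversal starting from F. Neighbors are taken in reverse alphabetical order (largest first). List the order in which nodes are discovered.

Visit F; enqueue Q, M, G, E → queue [Q, M, G, E]
Visit Q; enqueue V → queue [M, G, E, V]
Visit M; enqueue P, H → queue [G, E, V, P, H]
Visit G; enqueue N → queue [E, V, P, H, N]
Visit E; enqueue K, J → queue [V, P, H, N, K, J]
Visit V; enqueue L → queue [P, H, N, K, J, L]
Visit P; enqueue T, R → queue [H, N, K, J, L, T, R]
Visit H → queue [N, K, J, L, T, R]
Visit N; enqueue U, O → queue [K, J, L, T, R, U, O]
Visit K; enqueue S, I → queue [J, L, T, R, U, O, S, I]
Visit J → queue [L, T, R, U, O, S, I]
Visit L → queue [T, R, U, O, S, I]
Visit T → queue [R, U, O, S, I]
Visit R → queue [U, O, S, I]
Visit U → queue [O, S, I]
Visit O → queue [S, I]
Visit S → queue [I]
Visit I → queue []

F, Q, M, G, E, V, P, H, N, K, J, L, T, R, U, O, S, I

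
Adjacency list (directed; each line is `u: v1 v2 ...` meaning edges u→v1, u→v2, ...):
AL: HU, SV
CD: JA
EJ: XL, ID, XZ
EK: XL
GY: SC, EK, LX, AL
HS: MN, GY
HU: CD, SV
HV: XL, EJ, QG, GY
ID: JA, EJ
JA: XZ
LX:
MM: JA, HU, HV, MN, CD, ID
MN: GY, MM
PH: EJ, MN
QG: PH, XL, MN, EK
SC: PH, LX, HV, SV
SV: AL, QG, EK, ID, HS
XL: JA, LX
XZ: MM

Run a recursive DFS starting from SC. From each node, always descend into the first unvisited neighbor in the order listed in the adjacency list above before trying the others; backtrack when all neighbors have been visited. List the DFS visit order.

Visit SC
SC → PH
PH → EJ
EJ → XL
XL → JA
JA → XZ
XZ → MM
MM → HU
HU → CD
HU → SV
SV → AL
SV → QG
QG → MN
MN → GY
GY → EK
GY → LX
SV → ID
SV → HS
MM → HV

SC -> PH -> EJ -> XL -> JA -> XZ -> MM -> HU -> CD -> SV -> AL -> QG -> MN -> GY -> EK -> LX -> ID -> HS -> HV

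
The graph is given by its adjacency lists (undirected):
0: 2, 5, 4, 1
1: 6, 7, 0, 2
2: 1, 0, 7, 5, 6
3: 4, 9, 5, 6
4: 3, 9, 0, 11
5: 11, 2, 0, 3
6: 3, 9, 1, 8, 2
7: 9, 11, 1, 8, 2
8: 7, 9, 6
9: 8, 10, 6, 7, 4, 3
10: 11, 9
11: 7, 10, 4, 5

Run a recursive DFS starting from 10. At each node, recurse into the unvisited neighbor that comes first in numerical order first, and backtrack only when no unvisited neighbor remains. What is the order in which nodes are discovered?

10 → 9 → 3 → 4 → 0 → 1 → 2 → 5 → 11 → 7 → 8 → 6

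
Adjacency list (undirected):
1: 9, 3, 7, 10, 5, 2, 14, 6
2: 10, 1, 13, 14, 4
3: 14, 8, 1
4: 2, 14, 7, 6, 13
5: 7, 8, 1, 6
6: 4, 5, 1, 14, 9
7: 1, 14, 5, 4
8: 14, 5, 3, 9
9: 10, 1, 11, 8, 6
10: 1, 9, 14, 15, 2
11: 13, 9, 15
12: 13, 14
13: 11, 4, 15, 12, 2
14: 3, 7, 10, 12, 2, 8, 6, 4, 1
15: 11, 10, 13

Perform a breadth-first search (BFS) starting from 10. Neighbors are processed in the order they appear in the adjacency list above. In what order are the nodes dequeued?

10 -> 1 -> 9 -> 14 -> 15 -> 2 -> 3 -> 7 -> 5 -> 6 -> 11 -> 8 -> 12 -> 4 -> 13

Visit 10; enqueue 1, 9, 14, 15, 2 → queue [1, 9, 14, 15, 2]
Visit 1; enqueue 3, 7, 5, 6 → queue [9, 14, 15, 2, 3, 7, 5, 6]
Visit 9; enqueue 11, 8 → queue [14, 15, 2, 3, 7, 5, 6, 11, 8]
Visit 14; enqueue 12, 4 → queue [15, 2, 3, 7, 5, 6, 11, 8, 12, 4]
Visit 15; enqueue 13 → queue [2, 3, 7, 5, 6, 11, 8, 12, 4, 13]
Visit 2 → queue [3, 7, 5, 6, 11, 8, 12, 4, 13]
Visit 3 → queue [7, 5, 6, 11, 8, 12, 4, 13]
Visit 7 → queue [5, 6, 11, 8, 12, 4, 13]
Visit 5 → queue [6, 11, 8, 12, 4, 13]
Visit 6 → queue [11, 8, 12, 4, 13]
Visit 11 → queue [8, 12, 4, 13]
Visit 8 → queue [12, 4, 13]
Visit 12 → queue [4, 13]
Visit 4 → queue [13]
Visit 13 → queue []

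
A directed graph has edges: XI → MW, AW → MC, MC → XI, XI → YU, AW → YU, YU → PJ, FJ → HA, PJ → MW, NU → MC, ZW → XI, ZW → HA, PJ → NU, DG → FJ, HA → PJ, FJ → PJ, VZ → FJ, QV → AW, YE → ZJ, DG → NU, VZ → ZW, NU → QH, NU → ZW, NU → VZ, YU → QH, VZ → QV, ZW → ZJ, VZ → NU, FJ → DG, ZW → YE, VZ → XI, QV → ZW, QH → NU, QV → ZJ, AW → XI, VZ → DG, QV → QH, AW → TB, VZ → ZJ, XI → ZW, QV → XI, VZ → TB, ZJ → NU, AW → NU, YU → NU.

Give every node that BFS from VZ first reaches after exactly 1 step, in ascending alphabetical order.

DG, FJ, NU, QV, TB, XI, ZJ, ZW

Level 0: VZ
Level 1: DG, FJ, NU, QV, TB, XI, ZJ, ZW
Level 2: AW, HA, MC, MW, PJ, QH, YE, YU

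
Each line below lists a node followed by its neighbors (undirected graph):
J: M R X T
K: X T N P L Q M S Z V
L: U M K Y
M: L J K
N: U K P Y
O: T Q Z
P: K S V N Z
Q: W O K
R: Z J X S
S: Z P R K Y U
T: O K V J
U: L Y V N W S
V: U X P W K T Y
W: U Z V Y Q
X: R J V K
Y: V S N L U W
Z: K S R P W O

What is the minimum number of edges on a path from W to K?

Level 0: W
Level 1: Q, U, V, Y, Z
Level 2: K, L, N, O, P, R, S, T, X
Level 3: J, M
K first appears at level 2.

2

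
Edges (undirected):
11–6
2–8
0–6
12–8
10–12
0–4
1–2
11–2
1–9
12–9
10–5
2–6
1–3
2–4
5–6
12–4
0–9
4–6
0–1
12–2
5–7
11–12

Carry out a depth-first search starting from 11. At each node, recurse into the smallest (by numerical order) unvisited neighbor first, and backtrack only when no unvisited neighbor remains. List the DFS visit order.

11 → 2 → 1 → 0 → 4 → 6 → 5 → 7 → 10 → 12 → 8 → 9 → 3

Visit 11
11 → 2
2 → 1
1 → 0
0 → 4
4 → 6
6 → 5
5 → 7
5 → 10
10 → 12
12 → 8
12 → 9
1 → 3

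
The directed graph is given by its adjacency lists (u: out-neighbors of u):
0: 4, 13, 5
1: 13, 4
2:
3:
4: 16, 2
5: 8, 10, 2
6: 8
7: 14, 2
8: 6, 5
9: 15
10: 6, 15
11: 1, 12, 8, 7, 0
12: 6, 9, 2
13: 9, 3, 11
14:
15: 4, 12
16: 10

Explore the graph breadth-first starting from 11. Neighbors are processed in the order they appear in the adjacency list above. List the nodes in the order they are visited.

Visit 11; enqueue 1, 12, 8, 7, 0 → queue [1, 12, 8, 7, 0]
Visit 1; enqueue 13, 4 → queue [12, 8, 7, 0, 13, 4]
Visit 12; enqueue 6, 9, 2 → queue [8, 7, 0, 13, 4, 6, 9, 2]
Visit 8; enqueue 5 → queue [7, 0, 13, 4, 6, 9, 2, 5]
Visit 7; enqueue 14 → queue [0, 13, 4, 6, 9, 2, 5, 14]
Visit 0 → queue [13, 4, 6, 9, 2, 5, 14]
Visit 13; enqueue 3 → queue [4, 6, 9, 2, 5, 14, 3]
Visit 4; enqueue 16 → queue [6, 9, 2, 5, 14, 3, 16]
Visit 6 → queue [9, 2, 5, 14, 3, 16]
Visit 9; enqueue 15 → queue [2, 5, 14, 3, 16, 15]
Visit 2 → queue [5, 14, 3, 16, 15]
Visit 5; enqueue 10 → queue [14, 3, 16, 15, 10]
Visit 14 → queue [3, 16, 15, 10]
Visit 3 → queue [16, 15, 10]
Visit 16 → queue [15, 10]
Visit 15 → queue [10]
Visit 10 → queue []

11 -> 1 -> 12 -> 8 -> 7 -> 0 -> 13 -> 4 -> 6 -> 9 -> 2 -> 5 -> 14 -> 3 -> 16 -> 15 -> 10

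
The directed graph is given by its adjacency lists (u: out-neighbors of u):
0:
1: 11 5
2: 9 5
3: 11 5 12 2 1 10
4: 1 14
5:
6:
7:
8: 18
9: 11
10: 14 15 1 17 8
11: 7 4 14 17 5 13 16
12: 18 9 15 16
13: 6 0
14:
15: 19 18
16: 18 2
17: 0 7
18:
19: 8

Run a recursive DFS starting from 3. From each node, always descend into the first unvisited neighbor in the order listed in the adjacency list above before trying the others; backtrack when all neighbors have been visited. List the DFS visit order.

Visit 3
3 → 11
11 → 7
11 → 4
4 → 1
1 → 5
4 → 14
11 → 17
17 → 0
11 → 13
13 → 6
11 → 16
16 → 18
16 → 2
2 → 9
3 → 12
12 → 15
15 → 19
19 → 8
3 → 10

3 → 11 → 7 → 4 → 1 → 5 → 14 → 17 → 0 → 13 → 6 → 16 → 18 → 2 → 9 → 12 → 15 → 19 → 8 → 10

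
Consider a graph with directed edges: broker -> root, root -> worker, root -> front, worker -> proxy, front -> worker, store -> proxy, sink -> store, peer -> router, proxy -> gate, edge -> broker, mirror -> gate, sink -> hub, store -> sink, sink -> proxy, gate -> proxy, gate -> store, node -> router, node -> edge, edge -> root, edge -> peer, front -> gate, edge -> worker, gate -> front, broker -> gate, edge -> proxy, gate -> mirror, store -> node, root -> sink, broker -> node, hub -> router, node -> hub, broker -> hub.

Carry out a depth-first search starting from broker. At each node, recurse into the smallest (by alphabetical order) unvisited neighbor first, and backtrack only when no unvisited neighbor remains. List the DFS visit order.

broker, gate, front, worker, proxy, mirror, store, node, edge, peer, router, root, sink, hub

Visit broker
broker → gate
gate → front
front → worker
worker → proxy
gate → mirror
gate → store
store → node
node → edge
edge → peer
peer → router
edge → root
root → sink
sink → hub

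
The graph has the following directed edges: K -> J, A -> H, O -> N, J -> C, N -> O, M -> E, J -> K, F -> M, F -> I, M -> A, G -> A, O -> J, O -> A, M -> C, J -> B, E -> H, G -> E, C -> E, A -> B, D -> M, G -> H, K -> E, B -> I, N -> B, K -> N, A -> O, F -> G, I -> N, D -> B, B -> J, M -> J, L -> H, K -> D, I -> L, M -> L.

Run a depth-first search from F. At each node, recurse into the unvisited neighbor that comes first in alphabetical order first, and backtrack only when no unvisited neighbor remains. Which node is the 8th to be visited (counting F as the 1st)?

N

Visit F
F → G
G → A
A → B
B → I
I → L
L → H
I → N
N → O
O → J
J → C
C → E
J → K
K → D
D → M

Visit order: F, G, A, B, I, L, H, N, O, J, C, E, K, D, M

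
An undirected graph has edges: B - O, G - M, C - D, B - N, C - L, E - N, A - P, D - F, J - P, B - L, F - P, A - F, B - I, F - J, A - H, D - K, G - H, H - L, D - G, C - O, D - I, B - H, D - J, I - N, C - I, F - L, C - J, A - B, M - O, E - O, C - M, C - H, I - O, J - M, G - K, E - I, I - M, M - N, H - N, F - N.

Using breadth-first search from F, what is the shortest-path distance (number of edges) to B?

Level 0: F
Level 1: A, D, J, L, N, P
Level 2: B, C, E, G, H, I, K, M
Level 3: O
B first appears at level 2.

2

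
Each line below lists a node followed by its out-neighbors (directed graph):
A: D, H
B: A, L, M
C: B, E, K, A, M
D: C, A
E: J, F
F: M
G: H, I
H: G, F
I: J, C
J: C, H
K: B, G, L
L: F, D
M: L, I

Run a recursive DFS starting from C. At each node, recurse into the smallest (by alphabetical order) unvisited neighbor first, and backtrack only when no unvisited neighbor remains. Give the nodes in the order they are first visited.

C -> A -> D -> H -> F -> M -> I -> J -> L -> G -> B -> E -> K

Visit C
C → A
A → D
A → H
H → F
F → M
M → I
I → J
M → L
H → G
C → B
C → E
C → K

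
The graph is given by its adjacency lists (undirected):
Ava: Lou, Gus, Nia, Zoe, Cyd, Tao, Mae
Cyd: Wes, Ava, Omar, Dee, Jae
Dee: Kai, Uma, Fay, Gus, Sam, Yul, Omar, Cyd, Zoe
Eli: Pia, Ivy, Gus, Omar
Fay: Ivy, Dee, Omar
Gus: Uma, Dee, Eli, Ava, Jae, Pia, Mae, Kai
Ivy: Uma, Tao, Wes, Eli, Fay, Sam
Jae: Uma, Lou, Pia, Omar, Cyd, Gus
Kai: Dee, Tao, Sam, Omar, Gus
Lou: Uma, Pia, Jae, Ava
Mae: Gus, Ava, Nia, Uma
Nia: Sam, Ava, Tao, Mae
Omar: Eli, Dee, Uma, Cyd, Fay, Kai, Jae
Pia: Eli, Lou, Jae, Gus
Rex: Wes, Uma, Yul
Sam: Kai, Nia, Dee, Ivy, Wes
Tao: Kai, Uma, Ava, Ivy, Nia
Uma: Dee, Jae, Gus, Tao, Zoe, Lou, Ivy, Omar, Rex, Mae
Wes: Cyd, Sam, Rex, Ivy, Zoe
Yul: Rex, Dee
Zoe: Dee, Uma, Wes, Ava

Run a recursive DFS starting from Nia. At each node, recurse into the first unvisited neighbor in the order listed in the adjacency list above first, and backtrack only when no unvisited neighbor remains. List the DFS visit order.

Nia Sam Kai Dee Uma Jae Lou Pia Eli Ivy Tao Ava Gus Mae Zoe Wes Cyd Omar Fay Rex Yul

Visit Nia
Nia → Sam
Sam → Kai
Kai → Dee
Dee → Uma
Uma → Jae
Jae → Lou
Lou → Pia
Pia → Eli
Eli → Ivy
Ivy → Tao
Tao → Ava
Ava → Gus
Gus → Mae
Ava → Zoe
Zoe → Wes
Wes → Cyd
Cyd → Omar
Omar → Fay
Wes → Rex
Rex → Yul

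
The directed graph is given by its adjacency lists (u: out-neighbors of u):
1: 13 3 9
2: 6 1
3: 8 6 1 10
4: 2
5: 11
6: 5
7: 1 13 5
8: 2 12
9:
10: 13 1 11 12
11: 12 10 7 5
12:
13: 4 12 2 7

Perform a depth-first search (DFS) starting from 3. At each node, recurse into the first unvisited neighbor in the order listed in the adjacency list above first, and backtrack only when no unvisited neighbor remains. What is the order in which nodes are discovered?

Visit 3
3 → 8
8 → 2
2 → 6
6 → 5
5 → 11
11 → 12
11 → 10
10 → 13
13 → 4
13 → 7
7 → 1
1 → 9

3, 8, 2, 6, 5, 11, 12, 10, 13, 4, 7, 1, 9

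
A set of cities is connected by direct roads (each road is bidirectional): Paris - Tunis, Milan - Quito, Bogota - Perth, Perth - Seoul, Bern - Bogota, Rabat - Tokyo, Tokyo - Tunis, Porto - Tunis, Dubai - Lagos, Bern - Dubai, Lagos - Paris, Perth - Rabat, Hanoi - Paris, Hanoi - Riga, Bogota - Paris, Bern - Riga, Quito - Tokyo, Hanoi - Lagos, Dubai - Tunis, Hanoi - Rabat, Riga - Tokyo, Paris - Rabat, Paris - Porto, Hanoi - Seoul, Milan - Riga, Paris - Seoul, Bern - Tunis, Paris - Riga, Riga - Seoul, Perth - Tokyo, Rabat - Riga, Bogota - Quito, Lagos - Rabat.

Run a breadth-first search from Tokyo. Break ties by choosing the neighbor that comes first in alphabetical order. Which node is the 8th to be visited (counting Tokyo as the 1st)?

Seoul

Visit Tokyo; enqueue Perth, Quito, Rabat, Riga, Tunis → queue [Perth, Quito, Rabat, Riga, Tunis]
Visit Perth; enqueue Bogota, Seoul → queue [Quito, Rabat, Riga, Tunis, Bogota, Seoul]
Visit Quito; enqueue Milan → queue [Rabat, Riga, Tunis, Bogota, Seoul, Milan]
Visit Rabat; enqueue Hanoi, Lagos, Paris → queue [Riga, Tunis, Bogota, Seoul, Milan, Hanoi, Lagos, Paris]
Visit Riga; enqueue Bern → queue [Tunis, Bogota, Seoul, Milan, Hanoi, Lagos, Paris, Bern]
Visit Tunis; enqueue Dubai, Porto → queue [Bogota, Seoul, Milan, Hanoi, Lagos, Paris, Bern, Dubai, Porto]
Visit Bogota → queue [Seoul, Milan, Hanoi, Lagos, Paris, Bern, Dubai, Porto]
Visit Seoul → queue [Milan, Hanoi, Lagos, Paris, Bern, Dubai, Porto]
Visit Milan → queue [Hanoi, Lagos, Paris, Bern, Dubai, Porto]
Visit Hanoi → queue [Lagos, Paris, Bern, Dubai, Porto]
Visit Lagos → queue [Paris, Bern, Dubai, Porto]
Visit Paris → queue [Bern, Dubai, Porto]
Visit Bern → queue [Dubai, Porto]
Visit Dubai → queue [Porto]
Visit Porto → queue []

Visit order: Tokyo, Perth, Quito, Rabat, Riga, Tunis, Bogota, Seoul, Milan, Hanoi, Lagos, Paris, Bern, Dubai, Porto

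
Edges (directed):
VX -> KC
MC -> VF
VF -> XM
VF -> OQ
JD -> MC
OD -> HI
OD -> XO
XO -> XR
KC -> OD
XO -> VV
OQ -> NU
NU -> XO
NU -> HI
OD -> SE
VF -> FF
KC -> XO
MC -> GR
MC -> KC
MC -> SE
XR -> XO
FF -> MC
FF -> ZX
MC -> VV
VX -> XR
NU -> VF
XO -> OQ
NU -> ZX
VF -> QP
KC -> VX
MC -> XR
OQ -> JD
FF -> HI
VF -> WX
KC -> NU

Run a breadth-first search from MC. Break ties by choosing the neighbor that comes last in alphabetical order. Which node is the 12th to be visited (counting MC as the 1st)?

OQ

Visit MC; enqueue XR, VV, VF, SE, KC, GR → queue [XR, VV, VF, SE, KC, GR]
Visit XR; enqueue XO → queue [VV, VF, SE, KC, GR, XO]
Visit VV → queue [VF, SE, KC, GR, XO]
Visit VF; enqueue XM, WX, QP, OQ, FF → queue [SE, KC, GR, XO, XM, WX, QP, OQ, FF]
Visit SE → queue [KC, GR, XO, XM, WX, QP, OQ, FF]
Visit KC; enqueue VX, OD, NU → queue [GR, XO, XM, WX, QP, OQ, FF, VX, OD, NU]
Visit GR → queue [XO, XM, WX, QP, OQ, FF, VX, OD, NU]
Visit XO → queue [XM, WX, QP, OQ, FF, VX, OD, NU]
Visit XM → queue [WX, QP, OQ, FF, VX, OD, NU]
Visit WX → queue [QP, OQ, FF, VX, OD, NU]
Visit QP → queue [OQ, FF, VX, OD, NU]
Visit OQ; enqueue JD → queue [FF, VX, OD, NU, JD]
Visit FF; enqueue ZX, HI → queue [VX, OD, NU, JD, ZX, HI]
Visit VX → queue [OD, NU, JD, ZX, HI]
Visit OD → queue [NU, JD, ZX, HI]
Visit NU → queue [JD, ZX, HI]
Visit JD → queue [ZX, HI]
Visit ZX → queue [HI]
Visit HI → queue []

Visit order: MC, XR, VV, VF, SE, KC, GR, XO, XM, WX, QP, OQ, FF, VX, OD, NU, JD, ZX, HI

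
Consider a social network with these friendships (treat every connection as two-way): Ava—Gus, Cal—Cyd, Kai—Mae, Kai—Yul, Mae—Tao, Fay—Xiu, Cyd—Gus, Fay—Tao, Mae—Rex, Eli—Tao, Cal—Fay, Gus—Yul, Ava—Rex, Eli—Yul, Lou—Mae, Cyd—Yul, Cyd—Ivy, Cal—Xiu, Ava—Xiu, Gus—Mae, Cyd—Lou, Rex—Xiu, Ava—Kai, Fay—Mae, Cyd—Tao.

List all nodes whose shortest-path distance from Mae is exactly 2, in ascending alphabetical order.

Ava, Cal, Cyd, Eli, Xiu, Yul

Level 0: Mae
Level 1: Fay, Gus, Kai, Lou, Rex, Tao
Level 2: Ava, Cal, Cyd, Eli, Xiu, Yul
Level 3: Ivy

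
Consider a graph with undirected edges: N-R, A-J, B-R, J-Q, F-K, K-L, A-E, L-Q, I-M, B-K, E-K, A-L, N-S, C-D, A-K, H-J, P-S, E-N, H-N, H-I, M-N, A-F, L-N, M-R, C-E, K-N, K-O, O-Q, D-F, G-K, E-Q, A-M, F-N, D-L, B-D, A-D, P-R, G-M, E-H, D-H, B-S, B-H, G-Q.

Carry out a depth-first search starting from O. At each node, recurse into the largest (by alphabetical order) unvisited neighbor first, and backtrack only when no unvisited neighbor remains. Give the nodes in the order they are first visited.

Visit O
O → Q
Q → L
L → N
N → S
S → P
P → R
R → M
M → I
I → H
H → J
J → A
A → K
K → G
K → F
F → D
D → C
C → E
D → B

O -> Q -> L -> N -> S -> P -> R -> M -> I -> H -> J -> A -> K -> G -> F -> D -> C -> E -> B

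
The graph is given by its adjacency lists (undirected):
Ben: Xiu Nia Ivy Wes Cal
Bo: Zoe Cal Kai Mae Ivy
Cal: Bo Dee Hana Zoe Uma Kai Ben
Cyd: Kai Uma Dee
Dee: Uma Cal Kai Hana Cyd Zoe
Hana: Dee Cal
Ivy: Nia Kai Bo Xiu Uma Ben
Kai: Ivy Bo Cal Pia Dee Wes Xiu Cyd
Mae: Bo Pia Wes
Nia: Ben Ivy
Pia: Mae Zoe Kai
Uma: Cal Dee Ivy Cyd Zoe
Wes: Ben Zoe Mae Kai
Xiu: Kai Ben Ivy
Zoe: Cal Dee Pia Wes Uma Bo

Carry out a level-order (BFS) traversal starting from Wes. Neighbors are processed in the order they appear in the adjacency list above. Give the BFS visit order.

Visit Wes; enqueue Ben, Zoe, Mae, Kai → queue [Ben, Zoe, Mae, Kai]
Visit Ben; enqueue Xiu, Nia, Ivy, Cal → queue [Zoe, Mae, Kai, Xiu, Nia, Ivy, Cal]
Visit Zoe; enqueue Dee, Pia, Uma, Bo → queue [Mae, Kai, Xiu, Nia, Ivy, Cal, Dee, Pia, Uma, Bo]
Visit Mae → queue [Kai, Xiu, Nia, Ivy, Cal, Dee, Pia, Uma, Bo]
Visit Kai; enqueue Cyd → queue [Xiu, Nia, Ivy, Cal, Dee, Pia, Uma, Bo, Cyd]
Visit Xiu → queue [Nia, Ivy, Cal, Dee, Pia, Uma, Bo, Cyd]
Visit Nia → queue [Ivy, Cal, Dee, Pia, Uma, Bo, Cyd]
Visit Ivy → queue [Cal, Dee, Pia, Uma, Bo, Cyd]
Visit Cal; enqueue Hana → queue [Dee, Pia, Uma, Bo, Cyd, Hana]
Visit Dee → queue [Pia, Uma, Bo, Cyd, Hana]
Visit Pia → queue [Uma, Bo, Cyd, Hana]
Visit Uma → queue [Bo, Cyd, Hana]
Visit Bo → queue [Cyd, Hana]
Visit Cyd → queue [Hana]
Visit Hana → queue []

Wes Ben Zoe Mae Kai Xiu Nia Ivy Cal Dee Pia Uma Bo Cyd Hana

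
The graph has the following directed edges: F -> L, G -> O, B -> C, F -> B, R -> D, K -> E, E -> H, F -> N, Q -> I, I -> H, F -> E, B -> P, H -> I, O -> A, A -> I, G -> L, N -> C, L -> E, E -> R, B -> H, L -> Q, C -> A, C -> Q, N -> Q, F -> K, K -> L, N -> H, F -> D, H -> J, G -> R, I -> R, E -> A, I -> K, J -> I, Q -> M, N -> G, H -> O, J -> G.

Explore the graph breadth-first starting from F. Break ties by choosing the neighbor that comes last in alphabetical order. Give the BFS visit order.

F → N → L → K → E → D → B → Q → H → G → C → R → A → P → M → I → O → J

Visit F; enqueue N, L, K, E, D, B → queue [N, L, K, E, D, B]
Visit N; enqueue Q, H, G, C → queue [L, K, E, D, B, Q, H, G, C]
Visit L → queue [K, E, D, B, Q, H, G, C]
Visit K → queue [E, D, B, Q, H, G, C]
Visit E; enqueue R, A → queue [D, B, Q, H, G, C, R, A]
Visit D → queue [B, Q, H, G, C, R, A]
Visit B; enqueue P → queue [Q, H, G, C, R, A, P]
Visit Q; enqueue M, I → queue [H, G, C, R, A, P, M, I]
Visit H; enqueue O, J → queue [G, C, R, A, P, M, I, O, J]
Visit G → queue [C, R, A, P, M, I, O, J]
Visit C → queue [R, A, P, M, I, O, J]
Visit R → queue [A, P, M, I, O, J]
Visit A → queue [P, M, I, O, J]
Visit P → queue [M, I, O, J]
Visit M → queue [I, O, J]
Visit I → queue [O, J]
Visit O → queue [J]
Visit J → queue []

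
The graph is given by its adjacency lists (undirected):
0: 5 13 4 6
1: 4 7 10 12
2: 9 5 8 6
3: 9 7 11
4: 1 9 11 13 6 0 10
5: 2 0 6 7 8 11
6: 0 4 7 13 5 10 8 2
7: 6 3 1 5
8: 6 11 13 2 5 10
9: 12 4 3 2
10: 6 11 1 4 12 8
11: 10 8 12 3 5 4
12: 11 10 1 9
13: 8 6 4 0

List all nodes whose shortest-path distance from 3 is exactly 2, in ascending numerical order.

1, 2, 4, 5, 6, 8, 10, 12

Level 0: 3
Level 1: 7, 9, 11
Level 2: 1, 2, 4, 5, 6, 8, 10, 12
Level 3: 0, 13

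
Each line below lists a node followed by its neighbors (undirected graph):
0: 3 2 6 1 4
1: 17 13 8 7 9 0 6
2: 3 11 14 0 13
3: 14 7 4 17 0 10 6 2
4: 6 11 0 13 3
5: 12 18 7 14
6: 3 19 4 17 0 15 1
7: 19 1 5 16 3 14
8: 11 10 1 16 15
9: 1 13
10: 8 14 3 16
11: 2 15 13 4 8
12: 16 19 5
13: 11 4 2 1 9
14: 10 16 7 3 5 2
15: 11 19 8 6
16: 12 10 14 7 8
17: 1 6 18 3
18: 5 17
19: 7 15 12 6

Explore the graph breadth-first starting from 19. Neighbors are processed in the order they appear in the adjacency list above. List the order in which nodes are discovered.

19 -> 7 -> 15 -> 12 -> 6 -> 1 -> 5 -> 16 -> 3 -> 14 -> 11 -> 8 -> 4 -> 17 -> 0 -> 13 -> 9 -> 18 -> 10 -> 2

Visit 19; enqueue 7, 15, 12, 6 → queue [7, 15, 12, 6]
Visit 7; enqueue 1, 5, 16, 3, 14 → queue [15, 12, 6, 1, 5, 16, 3, 14]
Visit 15; enqueue 11, 8 → queue [12, 6, 1, 5, 16, 3, 14, 11, 8]
Visit 12 → queue [6, 1, 5, 16, 3, 14, 11, 8]
Visit 6; enqueue 4, 17, 0 → queue [1, 5, 16, 3, 14, 11, 8, 4, 17, 0]
Visit 1; enqueue 13, 9 → queue [5, 16, 3, 14, 11, 8, 4, 17, 0, 13, 9]
Visit 5; enqueue 18 → queue [16, 3, 14, 11, 8, 4, 17, 0, 13, 9, 18]
Visit 16; enqueue 10 → queue [3, 14, 11, 8, 4, 17, 0, 13, 9, 18, 10]
Visit 3; enqueue 2 → queue [14, 11, 8, 4, 17, 0, 13, 9, 18, 10, 2]
Visit 14 → queue [11, 8, 4, 17, 0, 13, 9, 18, 10, 2]
Visit 11 → queue [8, 4, 17, 0, 13, 9, 18, 10, 2]
Visit 8 → queue [4, 17, 0, 13, 9, 18, 10, 2]
Visit 4 → queue [17, 0, 13, 9, 18, 10, 2]
Visit 17 → queue [0, 13, 9, 18, 10, 2]
Visit 0 → queue [13, 9, 18, 10, 2]
Visit 13 → queue [9, 18, 10, 2]
Visit 9 → queue [18, 10, 2]
Visit 18 → queue [10, 2]
Visit 10 → queue [2]
Visit 2 → queue []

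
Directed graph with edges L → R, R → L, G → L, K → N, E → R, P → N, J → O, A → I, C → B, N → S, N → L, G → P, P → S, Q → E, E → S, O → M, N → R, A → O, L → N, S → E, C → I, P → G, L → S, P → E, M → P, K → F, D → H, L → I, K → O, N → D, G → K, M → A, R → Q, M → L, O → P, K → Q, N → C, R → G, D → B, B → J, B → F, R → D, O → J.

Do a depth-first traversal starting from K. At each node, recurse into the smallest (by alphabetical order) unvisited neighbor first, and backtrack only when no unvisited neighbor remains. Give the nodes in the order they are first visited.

Visit K
K → F
K → N
N → C
C → B
B → J
J → O
O → M
M → A
A → I
M → L
L → R
R → D
D → H
R → G
G → P
P → E
E → S
R → Q

K, F, N, C, B, J, O, M, A, I, L, R, D, H, G, P, E, S, Q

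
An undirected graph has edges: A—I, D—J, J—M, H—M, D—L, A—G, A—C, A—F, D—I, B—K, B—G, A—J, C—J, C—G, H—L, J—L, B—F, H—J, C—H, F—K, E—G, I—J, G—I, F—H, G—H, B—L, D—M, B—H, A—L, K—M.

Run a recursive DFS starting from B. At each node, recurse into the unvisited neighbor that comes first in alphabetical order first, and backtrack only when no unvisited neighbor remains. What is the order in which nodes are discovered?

B, F, A, C, G, E, H, J, D, I, L, M, K

Visit B
B → F
F → A
A → C
C → G
G → E
G → H
H → J
J → D
D → I
D → L
D → M
M → K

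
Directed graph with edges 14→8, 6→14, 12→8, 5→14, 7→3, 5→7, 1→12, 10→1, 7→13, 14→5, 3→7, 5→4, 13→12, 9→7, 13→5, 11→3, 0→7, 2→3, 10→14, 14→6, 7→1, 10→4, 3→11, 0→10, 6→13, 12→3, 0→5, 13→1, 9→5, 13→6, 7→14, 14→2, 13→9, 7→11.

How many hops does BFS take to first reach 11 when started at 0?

Level 0: 0
Level 1: 5, 7, 10
Level 2: 1, 3, 4, 11, 13, 14
Level 3: 2, 6, 8, 9, 12
11 first appears at level 2.

2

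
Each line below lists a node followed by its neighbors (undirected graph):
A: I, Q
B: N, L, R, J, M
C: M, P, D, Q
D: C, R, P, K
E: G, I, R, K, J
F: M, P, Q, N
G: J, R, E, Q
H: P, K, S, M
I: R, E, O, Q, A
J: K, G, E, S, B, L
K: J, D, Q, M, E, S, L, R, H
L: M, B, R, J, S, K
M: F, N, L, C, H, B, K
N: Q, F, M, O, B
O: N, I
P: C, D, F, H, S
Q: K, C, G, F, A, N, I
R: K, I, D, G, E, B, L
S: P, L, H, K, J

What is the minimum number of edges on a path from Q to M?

Level 0: Q
Level 1: A, C, F, G, I, K, N
Level 2: B, D, E, H, J, L, M, O, P, R, S
M first appears at level 2.

2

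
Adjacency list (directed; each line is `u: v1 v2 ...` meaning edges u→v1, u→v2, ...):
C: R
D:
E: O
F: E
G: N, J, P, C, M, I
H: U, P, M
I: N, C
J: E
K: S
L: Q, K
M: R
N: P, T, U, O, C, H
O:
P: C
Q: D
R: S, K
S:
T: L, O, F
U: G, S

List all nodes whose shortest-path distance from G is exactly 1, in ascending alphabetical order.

Level 0: G
Level 1: C, I, J, M, N, P
Level 2: E, H, O, R, T, U
Level 3: F, K, L, S
Level 4: Q
Level 5: D

C, I, J, M, N, P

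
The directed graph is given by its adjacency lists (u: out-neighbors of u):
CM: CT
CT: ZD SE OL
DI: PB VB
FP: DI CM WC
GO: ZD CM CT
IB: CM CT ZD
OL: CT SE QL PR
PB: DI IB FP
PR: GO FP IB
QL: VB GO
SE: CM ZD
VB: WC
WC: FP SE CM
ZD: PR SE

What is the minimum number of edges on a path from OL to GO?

Level 0: OL
Level 1: CT, PR, QL, SE
Level 2: CM, FP, GO, IB, VB, ZD
Level 3: DI, WC
Level 4: PB
GO first appears at level 2.

2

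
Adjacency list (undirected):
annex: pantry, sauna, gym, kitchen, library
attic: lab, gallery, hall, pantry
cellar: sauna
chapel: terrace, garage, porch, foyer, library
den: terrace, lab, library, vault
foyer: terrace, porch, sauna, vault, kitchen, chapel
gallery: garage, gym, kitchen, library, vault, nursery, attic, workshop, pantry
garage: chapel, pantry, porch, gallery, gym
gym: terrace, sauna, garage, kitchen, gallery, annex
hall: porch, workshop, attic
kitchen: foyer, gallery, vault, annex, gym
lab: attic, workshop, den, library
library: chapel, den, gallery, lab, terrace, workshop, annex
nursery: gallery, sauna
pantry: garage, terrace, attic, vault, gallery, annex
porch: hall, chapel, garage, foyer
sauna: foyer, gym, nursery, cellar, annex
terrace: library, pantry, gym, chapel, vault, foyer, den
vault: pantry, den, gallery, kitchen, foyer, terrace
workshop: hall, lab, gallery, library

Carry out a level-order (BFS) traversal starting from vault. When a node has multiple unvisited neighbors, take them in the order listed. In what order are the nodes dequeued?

Visit vault; enqueue pantry, den, gallery, kitchen, foyer, terrace → queue [pantry, den, gallery, kitchen, foyer, terrace]
Visit pantry; enqueue garage, attic, annex → queue [den, gallery, kitchen, foyer, terrace, garage, attic, annex]
Visit den; enqueue lab, library → queue [gallery, kitchen, foyer, terrace, garage, attic, annex, lab, library]
Visit gallery; enqueue gym, nursery, workshop → queue [kitchen, foyer, terrace, garage, attic, annex, lab, library, gym, nursery, workshop]
Visit kitchen → queue [foyer, terrace, garage, attic, annex, lab, library, gym, nursery, workshop]
Visit foyer; enqueue porch, sauna, chapel → queue [terrace, garage, attic, annex, lab, library, gym, nursery, workshop, porch, sauna, chapel]
Visit terrace → queue [garage, attic, annex, lab, library, gym, nursery, workshop, porch, sauna, chapel]
Visit garage → queue [attic, annex, lab, library, gym, nursery, workshop, porch, sauna, chapel]
Visit attic; enqueue hall → queue [annex, lab, library, gym, nursery, workshop, porch, sauna, chapel, hall]
Visit annex → queue [lab, library, gym, nursery, workshop, porch, sauna, chapel, hall]
Visit lab → queue [library, gym, nursery, workshop, porch, sauna, chapel, hall]
Visit library → queue [gym, nursery, workshop, porch, sauna, chapel, hall]
Visit gym → queue [nursery, workshop, porch, sauna, chapel, hall]
Visit nursery → queue [workshop, porch, sauna, chapel, hall]
Visit workshop → queue [porch, sauna, chapel, hall]
Visit porch → queue [sauna, chapel, hall]
Visit sauna; enqueue cellar → queue [chapel, hall, cellar]
Visit chapel → queue [hall, cellar]
Visit hall → queue [cellar]
Visit cellar → queue []

vault pantry den gallery kitchen foyer terrace garage attic annex lab library gym nursery workshop porch sauna chapel hall cellar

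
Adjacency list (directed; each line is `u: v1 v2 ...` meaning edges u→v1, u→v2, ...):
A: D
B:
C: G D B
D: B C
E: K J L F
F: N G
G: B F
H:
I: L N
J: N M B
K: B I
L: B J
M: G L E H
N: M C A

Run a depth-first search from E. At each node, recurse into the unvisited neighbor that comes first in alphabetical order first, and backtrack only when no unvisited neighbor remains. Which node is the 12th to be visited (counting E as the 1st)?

J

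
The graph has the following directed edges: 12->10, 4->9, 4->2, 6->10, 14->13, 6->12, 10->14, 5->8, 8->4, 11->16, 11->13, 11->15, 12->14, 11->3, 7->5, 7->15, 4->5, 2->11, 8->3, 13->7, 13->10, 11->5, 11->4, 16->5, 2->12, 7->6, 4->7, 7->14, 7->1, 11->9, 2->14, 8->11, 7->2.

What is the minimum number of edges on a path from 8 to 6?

Level 0: 8
Level 1: 3, 4, 11
Level 2: 2, 5, 7, 9, 13, 15, 16
Level 3: 1, 6, 10, 12, 14
6 first appears at level 3.

3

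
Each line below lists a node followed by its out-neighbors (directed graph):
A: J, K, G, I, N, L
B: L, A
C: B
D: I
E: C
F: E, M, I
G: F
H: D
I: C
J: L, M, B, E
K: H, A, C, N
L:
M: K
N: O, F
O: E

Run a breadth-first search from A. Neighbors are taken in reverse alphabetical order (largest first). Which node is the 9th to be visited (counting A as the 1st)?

F

Visit A; enqueue N, L, K, J, I, G → queue [N, L, K, J, I, G]
Visit N; enqueue O, F → queue [L, K, J, I, G, O, F]
Visit L → queue [K, J, I, G, O, F]
Visit K; enqueue H, C → queue [J, I, G, O, F, H, C]
Visit J; enqueue M, E, B → queue [I, G, O, F, H, C, M, E, B]
Visit I → queue [G, O, F, H, C, M, E, B]
Visit G → queue [O, F, H, C, M, E, B]
Visit O → queue [F, H, C, M, E, B]
Visit F → queue [H, C, M, E, B]
Visit H; enqueue D → queue [C, M, E, B, D]
Visit C → queue [M, E, B, D]
Visit M → queue [E, B, D]
Visit E → queue [B, D]
Visit B → queue [D]
Visit D → queue []

Visit order: A, N, L, K, J, I, G, O, F, H, C, M, E, B, D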